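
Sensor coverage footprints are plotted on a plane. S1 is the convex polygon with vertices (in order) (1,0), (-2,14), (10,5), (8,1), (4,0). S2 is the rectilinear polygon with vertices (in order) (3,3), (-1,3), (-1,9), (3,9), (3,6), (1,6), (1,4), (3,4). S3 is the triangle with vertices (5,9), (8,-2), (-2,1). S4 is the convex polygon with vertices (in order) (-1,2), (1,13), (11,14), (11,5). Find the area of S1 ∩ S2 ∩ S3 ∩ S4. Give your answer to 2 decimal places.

2.95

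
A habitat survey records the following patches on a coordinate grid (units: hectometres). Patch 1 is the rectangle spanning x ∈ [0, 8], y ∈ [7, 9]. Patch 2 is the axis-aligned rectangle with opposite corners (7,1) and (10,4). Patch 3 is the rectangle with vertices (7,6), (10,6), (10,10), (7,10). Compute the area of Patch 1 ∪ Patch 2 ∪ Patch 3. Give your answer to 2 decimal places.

By inclusion–exclusion:
Individual areas: |Patch 1| = 16, |Patch 2| = 9, |Patch 3| = 12.
|Patch 1∩Patch 2| = 0 (no overlap).
|Patch 1∩Patch 3|: x∈[7,8], y∈[7,9] → 1·2 = 2.
|Patch 2∩Patch 3| = 0 (no overlap).
|Patch 1∩Patch 2∩Patch 3| = 0.
|Patch 1 ∪ Patch 2 ∪ Patch 3| = 37 − 2 + 0 = 35.00.

35.00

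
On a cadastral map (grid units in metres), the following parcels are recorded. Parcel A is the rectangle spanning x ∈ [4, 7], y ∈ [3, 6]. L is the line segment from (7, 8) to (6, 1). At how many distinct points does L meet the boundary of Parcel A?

2

The segment meets the boundary at (6.286,3), (6.714,6).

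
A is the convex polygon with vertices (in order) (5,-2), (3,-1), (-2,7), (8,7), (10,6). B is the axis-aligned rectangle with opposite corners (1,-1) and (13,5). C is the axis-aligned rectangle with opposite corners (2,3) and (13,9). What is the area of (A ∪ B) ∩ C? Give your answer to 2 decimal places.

36.69

The region (A ∪ B) ∩ C is the polygon with vertices (8,7), (10,6), (9.375,5), (13,5), (13,3), (2,3), (2,7).
By the shoelace formula its area is 36.69.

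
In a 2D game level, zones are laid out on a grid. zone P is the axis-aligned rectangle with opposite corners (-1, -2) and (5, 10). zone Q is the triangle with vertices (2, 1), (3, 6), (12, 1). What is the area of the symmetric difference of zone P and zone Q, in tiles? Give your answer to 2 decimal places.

|zone P| = 72, |zone Q| = 25, |zone P∩zone Q| = 11.3889.
|zone P △ zone Q| = |zone P| + |zone Q| − 2·|zone P∩zone Q| = 72 + 25 − 22.7778 = 74.22.

74.22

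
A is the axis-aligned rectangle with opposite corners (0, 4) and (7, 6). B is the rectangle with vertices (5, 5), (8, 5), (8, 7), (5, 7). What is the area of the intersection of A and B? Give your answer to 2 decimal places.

|A∩B|: x∈[5,7], y∈[5,6] → 2·1 = 2.

2.00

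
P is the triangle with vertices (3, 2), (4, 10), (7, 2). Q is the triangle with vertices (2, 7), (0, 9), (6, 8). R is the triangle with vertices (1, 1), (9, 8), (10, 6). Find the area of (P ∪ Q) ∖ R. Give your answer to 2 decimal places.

|P ∪ Q| = 20.251.
|(P ∪ Q) ∩ R| = 3.3673.
|(P ∪ Q) ∖ R| = 20.251 − 3.3673 = 16.88.

16.88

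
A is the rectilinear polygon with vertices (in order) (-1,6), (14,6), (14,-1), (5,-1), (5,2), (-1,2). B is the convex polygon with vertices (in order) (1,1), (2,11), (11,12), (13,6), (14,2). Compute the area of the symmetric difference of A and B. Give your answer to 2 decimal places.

|A| = 87, |B| = 112, |A∩B| = 51.9154.
|A △ B| = |A| + |B| − 2·|A∩B| = 87 + 112 − 103.8308 = 95.17.

95.17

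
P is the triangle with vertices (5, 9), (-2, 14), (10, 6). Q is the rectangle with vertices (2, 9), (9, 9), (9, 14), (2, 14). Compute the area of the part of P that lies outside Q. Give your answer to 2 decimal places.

|P| = 2, |P∩Q| = 0.869.
|P ∖ Q| = |P| − |P∩Q| = 2 − 0.869 = 1.13.

1.13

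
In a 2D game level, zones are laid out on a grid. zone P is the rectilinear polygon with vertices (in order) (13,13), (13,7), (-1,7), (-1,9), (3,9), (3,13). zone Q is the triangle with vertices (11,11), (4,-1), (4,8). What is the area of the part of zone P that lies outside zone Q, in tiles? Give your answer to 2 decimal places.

|zone P| = 68, |zone P∩zone Q| = 12.8333.
|zone P ∖ zone Q| = |zone P| − |zone P∩zone Q| = 68 − 12.8333 = 55.17.

55.17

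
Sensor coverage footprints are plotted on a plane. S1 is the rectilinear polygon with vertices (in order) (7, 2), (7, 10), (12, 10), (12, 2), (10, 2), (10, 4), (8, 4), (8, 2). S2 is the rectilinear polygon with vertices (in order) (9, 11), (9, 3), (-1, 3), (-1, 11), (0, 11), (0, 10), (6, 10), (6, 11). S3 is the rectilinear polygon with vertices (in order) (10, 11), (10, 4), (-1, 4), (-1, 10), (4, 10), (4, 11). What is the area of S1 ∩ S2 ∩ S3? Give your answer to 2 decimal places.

The intersection is the polygon with vertices (9,10), (9,4), (8,4), (7,4), (7,10).
By the shoelace formula its area is 12.00.

12.00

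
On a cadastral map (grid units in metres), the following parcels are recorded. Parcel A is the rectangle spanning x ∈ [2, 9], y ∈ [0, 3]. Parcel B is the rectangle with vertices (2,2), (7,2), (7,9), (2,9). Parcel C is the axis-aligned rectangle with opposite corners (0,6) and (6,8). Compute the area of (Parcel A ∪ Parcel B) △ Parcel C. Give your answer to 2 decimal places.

|Parcel A ∪ Parcel B| = 51.
|(Parcel A ∪ Parcel B) ∩ Parcel C| = 8.
|(Parcel A ∪ Parcel B) △ Parcel C| = 51 + 12 − 16 = 47.00.

47.00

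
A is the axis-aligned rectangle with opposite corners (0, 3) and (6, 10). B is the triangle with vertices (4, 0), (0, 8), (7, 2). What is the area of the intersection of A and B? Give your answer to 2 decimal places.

The intersection is the polygon with vertices (2.5,3), (0,8), (5.833,3).
By the shoelace formula its area is 8.33.

8.33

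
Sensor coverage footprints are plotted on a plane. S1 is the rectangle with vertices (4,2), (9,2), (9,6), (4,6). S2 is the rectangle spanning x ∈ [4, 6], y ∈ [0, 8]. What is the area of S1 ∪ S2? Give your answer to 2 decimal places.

By inclusion–exclusion:
Individual areas: |S1| = 20, |S2| = 16.
|S1∩S2|: x∈[4,6], y∈[2,6] → 2·4 = 8.
|S1 ∪ S2| = 36 − 8 = 28.00.

28.00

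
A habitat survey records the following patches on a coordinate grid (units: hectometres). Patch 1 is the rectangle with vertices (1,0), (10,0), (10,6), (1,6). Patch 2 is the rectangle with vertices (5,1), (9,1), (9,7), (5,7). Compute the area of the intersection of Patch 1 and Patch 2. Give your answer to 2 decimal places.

|Patch 1∩Patch 2|: x∈[5,9], y∈[1,6] → 4·5 = 20.

20.00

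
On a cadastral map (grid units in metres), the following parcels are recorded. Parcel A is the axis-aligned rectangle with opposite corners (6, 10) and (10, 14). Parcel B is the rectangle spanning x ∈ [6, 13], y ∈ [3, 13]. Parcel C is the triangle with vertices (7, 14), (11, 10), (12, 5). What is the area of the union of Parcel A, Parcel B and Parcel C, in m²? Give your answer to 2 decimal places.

74.00

By inclusion–exclusion:
Individual areas: |Parcel A| = 16, |Parcel B| = 70, |Parcel C| = 8.
|Parcel A∩Parcel B|: x∈[6,10], y∈[10,13] → 4·3 = 12.
|Parcel A∩Parcel C| = 3.0556.
|Parcel B∩Parcel C| = 7.7778.
|Parcel A∩Parcel B∩Parcel C| = 2.8333.
|Parcel A ∪ Parcel B ∪ Parcel C| = 94 − 22.8333 + 2.8333 = 74.00.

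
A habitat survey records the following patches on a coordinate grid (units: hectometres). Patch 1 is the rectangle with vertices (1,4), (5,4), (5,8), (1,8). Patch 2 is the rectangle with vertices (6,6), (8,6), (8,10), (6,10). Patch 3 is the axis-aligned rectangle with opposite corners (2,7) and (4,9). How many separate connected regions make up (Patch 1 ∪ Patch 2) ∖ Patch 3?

(Patch 1 ∪ Patch 2) ∖ Patch 3 splits into 2 disjoint pieces (area 14, area 8).

2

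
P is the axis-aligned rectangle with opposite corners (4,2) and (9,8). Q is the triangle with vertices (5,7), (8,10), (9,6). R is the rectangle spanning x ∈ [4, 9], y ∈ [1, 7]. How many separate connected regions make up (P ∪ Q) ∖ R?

(P ∪ Q) ∖ R is a single connected region.

1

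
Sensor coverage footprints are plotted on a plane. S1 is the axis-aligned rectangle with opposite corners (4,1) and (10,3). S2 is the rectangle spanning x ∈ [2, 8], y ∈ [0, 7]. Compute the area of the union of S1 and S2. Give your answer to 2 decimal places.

46.00

By inclusion–exclusion:
Individual areas: |S1| = 12, |S2| = 42.
|S1∩S2|: x∈[4,8], y∈[1,3] → 4·2 = 8.
|S1 ∪ S2| = 54 − 8 = 46.00.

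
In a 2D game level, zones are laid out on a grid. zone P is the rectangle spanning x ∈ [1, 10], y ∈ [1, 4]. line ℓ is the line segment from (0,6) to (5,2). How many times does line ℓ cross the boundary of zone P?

The segment meets the boundary at (2.5,4).

1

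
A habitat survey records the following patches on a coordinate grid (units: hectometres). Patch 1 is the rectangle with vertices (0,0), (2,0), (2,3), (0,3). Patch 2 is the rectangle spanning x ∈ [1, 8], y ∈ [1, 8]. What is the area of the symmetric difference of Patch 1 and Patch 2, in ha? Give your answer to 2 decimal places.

51.00

|Patch 1∩Patch 2|: x∈[1,2], y∈[1,3] → 1·2 = 2.
|Patch 1 △ Patch 2| = |Patch 1| + |Patch 2| − 2·|Patch 1∩Patch 2| = 6 + 49 − 4 = 51.00.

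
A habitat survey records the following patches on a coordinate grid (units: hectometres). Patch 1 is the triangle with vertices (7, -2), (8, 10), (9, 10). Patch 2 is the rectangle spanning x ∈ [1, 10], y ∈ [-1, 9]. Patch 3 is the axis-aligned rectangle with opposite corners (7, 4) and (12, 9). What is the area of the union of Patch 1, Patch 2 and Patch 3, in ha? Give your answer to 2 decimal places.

By inclusion–exclusion:
Individual areas: |Patch 1| = 6, |Patch 2| = 90, |Patch 3| = 25.
|Patch 1∩Patch 2| = 5.
|Patch 1∩Patch 3| = 3.5417.
|Patch 2∩Patch 3|: x∈[7,10], y∈[4,9] → 3·5 = 15.
|Patch 1∩Patch 2∩Patch 3| = 3.5417.
|Patch 1 ∪ Patch 2 ∪ Patch 3| = 121 − 23.5417 + 3.5417 = 101.00.

101.00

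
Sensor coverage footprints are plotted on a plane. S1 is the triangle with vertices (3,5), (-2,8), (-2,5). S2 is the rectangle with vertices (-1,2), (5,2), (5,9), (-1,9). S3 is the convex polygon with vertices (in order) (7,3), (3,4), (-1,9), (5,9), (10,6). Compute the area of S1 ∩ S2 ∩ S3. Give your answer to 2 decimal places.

0.37

The intersection is the polygon with vertices (2.2,5), (1.462,5.923), (3,5).
By the shoelace formula its area is 0.37.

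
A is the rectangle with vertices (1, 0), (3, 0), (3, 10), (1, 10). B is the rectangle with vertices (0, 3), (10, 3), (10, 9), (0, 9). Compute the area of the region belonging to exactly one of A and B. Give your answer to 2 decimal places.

|A∩B|: x∈[1,3], y∈[3,9] → 2·6 = 12.
|A △ B| = |A| + |B| − 2·|A∩B| = 20 + 60 − 24 = 56.00.

56.00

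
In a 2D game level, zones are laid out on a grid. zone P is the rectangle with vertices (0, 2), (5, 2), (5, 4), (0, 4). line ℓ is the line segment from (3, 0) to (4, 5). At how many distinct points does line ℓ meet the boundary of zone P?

2

The segment meets the boundary at (3.8,4), (3.4,2).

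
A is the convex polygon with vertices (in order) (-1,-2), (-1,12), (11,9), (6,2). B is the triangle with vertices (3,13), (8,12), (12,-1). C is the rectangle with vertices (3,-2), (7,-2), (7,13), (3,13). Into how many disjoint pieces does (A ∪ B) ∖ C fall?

2

(A ∪ B) ∖ C splits into 2 disjoint pieces (area 49.4286, area 24.2803).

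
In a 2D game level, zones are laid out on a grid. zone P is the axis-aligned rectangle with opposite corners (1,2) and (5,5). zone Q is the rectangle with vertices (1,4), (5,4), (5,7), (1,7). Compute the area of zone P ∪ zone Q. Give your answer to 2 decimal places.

20.00

By inclusion–exclusion:
Individual areas: |zone P| = 12, |zone Q| = 12.
|zone P∩zone Q|: x∈[1,5], y∈[4,5] → 4·1 = 4.
|zone P ∪ zone Q| = 24 − 4 = 20.00.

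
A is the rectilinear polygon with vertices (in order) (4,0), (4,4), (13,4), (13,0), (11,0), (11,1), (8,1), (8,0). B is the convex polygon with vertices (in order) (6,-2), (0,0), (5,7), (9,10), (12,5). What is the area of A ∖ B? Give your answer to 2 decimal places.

|A| = 33, |A∩B| = 21.5238.
|A ∖ B| = |A| − |A∩B| = 33 − 21.5238 = 11.48.

11.48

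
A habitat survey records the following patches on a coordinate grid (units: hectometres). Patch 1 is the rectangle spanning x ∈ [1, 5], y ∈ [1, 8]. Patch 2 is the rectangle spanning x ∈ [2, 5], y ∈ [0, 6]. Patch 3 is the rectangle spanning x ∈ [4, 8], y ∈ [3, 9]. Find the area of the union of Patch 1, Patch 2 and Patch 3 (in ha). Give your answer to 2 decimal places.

By inclusion–exclusion:
Individual areas: |Patch 1| = 28, |Patch 2| = 18, |Patch 3| = 24.
|Patch 1∩Patch 2|: x∈[2,5], y∈[1,6] → 3·5 = 15.
|Patch 1∩Patch 3|: x∈[4,5], y∈[3,8] → 1·5 = 5.
|Patch 2∩Patch 3|: x∈[4,5], y∈[3,6] → 1·3 = 3.
|Patch 1∩Patch 2∩Patch 3| = 3.
|Patch 1 ∪ Patch 2 ∪ Patch 3| = 70 − 23 + 3 = 50.00.

50.00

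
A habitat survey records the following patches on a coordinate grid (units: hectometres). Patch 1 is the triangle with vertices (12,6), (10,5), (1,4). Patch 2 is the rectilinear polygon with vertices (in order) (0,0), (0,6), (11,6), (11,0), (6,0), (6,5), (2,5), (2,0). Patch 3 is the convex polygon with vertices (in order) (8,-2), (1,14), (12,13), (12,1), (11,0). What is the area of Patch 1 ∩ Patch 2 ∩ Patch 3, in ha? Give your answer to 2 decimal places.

The intersection is the polygon with vertices (6,4.556), (6,4.909), (11,5.818), (11,5.5), (10,5).
By the shoelace formula its area is 2.46.

2.46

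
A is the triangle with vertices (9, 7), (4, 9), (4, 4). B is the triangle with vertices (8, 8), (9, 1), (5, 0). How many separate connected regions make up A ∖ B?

A ∖ B splits into 2 disjoint pieces (area 0.3589, area 11.4393).

2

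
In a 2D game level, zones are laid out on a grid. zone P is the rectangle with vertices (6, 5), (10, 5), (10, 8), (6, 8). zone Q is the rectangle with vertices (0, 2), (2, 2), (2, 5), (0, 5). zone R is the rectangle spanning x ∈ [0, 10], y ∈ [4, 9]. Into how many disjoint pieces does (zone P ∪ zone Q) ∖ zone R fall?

1

(zone P ∪ zone Q) ∖ zone R is a single connected region.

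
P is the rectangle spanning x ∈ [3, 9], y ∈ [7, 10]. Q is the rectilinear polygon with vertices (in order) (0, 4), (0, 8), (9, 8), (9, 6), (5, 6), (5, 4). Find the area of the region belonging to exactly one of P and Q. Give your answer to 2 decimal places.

|P| = 18, |Q| = 28, |P∩Q| = 6.
|P △ Q| = |P| + |Q| − 2·|P∩Q| = 18 + 28 − 12 = 34.00.

34.00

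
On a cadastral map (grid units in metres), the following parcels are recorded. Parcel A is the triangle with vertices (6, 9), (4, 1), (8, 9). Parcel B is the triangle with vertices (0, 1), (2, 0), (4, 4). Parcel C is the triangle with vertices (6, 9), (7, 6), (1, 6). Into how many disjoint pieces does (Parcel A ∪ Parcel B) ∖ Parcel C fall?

3

(Parcel A ∪ Parcel B) ∖ Parcel C splits into 3 disjoint pieces (area 2.4, area 3.125, area 5).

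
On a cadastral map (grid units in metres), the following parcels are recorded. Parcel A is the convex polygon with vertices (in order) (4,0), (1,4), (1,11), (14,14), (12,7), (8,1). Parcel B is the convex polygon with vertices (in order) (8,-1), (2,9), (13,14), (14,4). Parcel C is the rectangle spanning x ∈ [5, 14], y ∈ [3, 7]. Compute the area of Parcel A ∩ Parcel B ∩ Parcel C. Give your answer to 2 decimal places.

22.37

The intersection is the polygon with vertices (9.333,3), (5.6,3), (5,4), (5,7), (12,7).
By the shoelace formula its area is 22.37.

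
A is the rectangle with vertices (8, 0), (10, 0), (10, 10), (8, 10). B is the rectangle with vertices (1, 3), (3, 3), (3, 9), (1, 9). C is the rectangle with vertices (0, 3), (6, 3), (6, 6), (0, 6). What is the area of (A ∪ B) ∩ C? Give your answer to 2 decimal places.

The region (A ∪ B) ∩ C is the polygon with vertices (3,3), (1,3), (1,6), (3,6).
By the shoelace formula its area is 6.00.

6.00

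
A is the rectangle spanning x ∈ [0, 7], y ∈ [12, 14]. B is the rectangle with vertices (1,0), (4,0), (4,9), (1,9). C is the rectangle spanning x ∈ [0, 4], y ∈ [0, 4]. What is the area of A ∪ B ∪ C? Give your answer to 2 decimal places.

45.00

By inclusion–exclusion:
Individual areas: |A| = 14, |B| = 27, |C| = 16.
|A∩B| = 0 (no overlap).
|A∩C| = 0 (no overlap).
|B∩C|: x∈[1,4], y∈[0,4] → 3·4 = 12.
|A∩B∩C| = 0.
|A ∪ B ∪ C| = 57 − 12 + 0 = 45.00.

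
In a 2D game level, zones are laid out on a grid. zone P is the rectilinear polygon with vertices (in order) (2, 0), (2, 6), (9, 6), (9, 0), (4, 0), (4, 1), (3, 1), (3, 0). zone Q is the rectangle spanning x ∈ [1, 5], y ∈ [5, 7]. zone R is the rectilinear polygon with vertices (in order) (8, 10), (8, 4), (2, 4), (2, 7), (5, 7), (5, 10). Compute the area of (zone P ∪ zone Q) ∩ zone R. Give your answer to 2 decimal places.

15.00

The region (zone P ∪ zone Q) ∩ zone R is the polygon with vertices (5,7), (5,6), (8,6), (8,4), (2,4), (2,5), (2,7).
By the shoelace formula its area is 15.00.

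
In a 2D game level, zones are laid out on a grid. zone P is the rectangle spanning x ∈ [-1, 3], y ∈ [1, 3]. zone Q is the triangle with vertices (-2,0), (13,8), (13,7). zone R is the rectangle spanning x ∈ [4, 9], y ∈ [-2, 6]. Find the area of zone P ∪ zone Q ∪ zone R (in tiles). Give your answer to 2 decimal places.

51.97

By inclusion–exclusion:
Individual areas: |zone P| = 8, |zone Q| = 7.5, |zone R| = 40.
|zone P∩zone Q| = 0.6994.
|zone P∩zone R| = 0 (no overlap).
|zone Q∩zone R| = 2.8333.
|zone P∩zone Q∩zone R| = 0.
|zone P ∪ zone Q ∪ zone R| = 55.5 − 3.5327 + 0 = 51.97.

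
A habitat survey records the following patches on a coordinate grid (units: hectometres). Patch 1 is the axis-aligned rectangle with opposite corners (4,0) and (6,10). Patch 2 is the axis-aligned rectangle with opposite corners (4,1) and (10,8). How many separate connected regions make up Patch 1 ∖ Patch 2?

Patch 1 ∖ Patch 2 splits into 2 disjoint pieces (area 2, area 4).

2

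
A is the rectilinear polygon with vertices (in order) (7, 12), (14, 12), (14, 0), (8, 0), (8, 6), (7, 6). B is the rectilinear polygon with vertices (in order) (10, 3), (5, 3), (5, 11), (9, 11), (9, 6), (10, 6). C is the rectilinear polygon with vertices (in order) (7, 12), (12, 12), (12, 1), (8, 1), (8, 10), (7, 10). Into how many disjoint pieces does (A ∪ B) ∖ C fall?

2

(A ∪ B) ∖ C splits into 2 disjoint pieces (area 28, area 23).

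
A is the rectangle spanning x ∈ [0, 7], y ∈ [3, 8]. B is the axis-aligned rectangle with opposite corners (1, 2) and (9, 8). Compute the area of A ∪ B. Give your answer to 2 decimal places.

53.00

By inclusion–exclusion:
Individual areas: |A| = 35, |B| = 48.
|A∩B|: x∈[1,7], y∈[3,8] → 6·5 = 30.
|A ∪ B| = 83 − 30 = 53.00.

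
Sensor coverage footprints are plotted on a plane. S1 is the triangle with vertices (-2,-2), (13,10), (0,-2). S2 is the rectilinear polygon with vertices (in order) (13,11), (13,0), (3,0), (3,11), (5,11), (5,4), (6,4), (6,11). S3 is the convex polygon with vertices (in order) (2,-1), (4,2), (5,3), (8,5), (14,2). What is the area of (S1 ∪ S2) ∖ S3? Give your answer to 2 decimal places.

80.57

|S1 ∪ S2| = 108.9462.
|(S1 ∪ S2) ∩ S3| = 28.375.
|(S1 ∪ S2) ∖ S3| = 108.9462 − 28.375 = 80.57.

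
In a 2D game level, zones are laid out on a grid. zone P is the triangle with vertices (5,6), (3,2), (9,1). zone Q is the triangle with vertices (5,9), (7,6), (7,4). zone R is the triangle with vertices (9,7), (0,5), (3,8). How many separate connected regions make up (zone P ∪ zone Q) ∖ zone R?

(zone P ∪ zone Q) ∖ zone R splits into 3 disjoint pieces (area 13, area 1.1099, area 0.2857).

3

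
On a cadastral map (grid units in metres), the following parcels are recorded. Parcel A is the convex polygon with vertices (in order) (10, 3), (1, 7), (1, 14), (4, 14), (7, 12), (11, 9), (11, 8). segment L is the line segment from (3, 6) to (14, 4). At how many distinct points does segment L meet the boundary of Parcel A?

2

The segment meets the boundary at (3.423,5.923), (10.333,4.667).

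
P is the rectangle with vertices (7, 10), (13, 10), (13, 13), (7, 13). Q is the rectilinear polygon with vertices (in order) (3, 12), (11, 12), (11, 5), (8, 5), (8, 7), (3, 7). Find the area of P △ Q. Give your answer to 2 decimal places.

|P| = 18, |Q| = 46, |P∩Q| = 8.
|P △ Q| = |P| + |Q| − 2·|P∩Q| = 18 + 46 − 16 = 48.00.

48.00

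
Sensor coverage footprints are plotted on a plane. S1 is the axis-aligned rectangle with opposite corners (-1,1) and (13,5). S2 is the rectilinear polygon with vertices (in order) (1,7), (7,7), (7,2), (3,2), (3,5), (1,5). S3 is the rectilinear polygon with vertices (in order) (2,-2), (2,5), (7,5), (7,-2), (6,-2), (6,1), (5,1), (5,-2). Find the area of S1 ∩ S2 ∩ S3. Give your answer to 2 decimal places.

12.00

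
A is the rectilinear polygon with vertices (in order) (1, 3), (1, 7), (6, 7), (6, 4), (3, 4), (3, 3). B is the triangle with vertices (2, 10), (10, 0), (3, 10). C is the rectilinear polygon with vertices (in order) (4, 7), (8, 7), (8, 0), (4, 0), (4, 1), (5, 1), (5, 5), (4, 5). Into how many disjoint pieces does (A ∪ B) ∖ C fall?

(A ∪ B) ∖ C splits into 3 disjoint pieces (area 12, area 2.55, area 0.3571).

3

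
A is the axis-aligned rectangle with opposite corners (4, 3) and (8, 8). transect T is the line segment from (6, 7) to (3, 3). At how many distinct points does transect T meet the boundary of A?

The segment meets the boundary at (4,4.333).

1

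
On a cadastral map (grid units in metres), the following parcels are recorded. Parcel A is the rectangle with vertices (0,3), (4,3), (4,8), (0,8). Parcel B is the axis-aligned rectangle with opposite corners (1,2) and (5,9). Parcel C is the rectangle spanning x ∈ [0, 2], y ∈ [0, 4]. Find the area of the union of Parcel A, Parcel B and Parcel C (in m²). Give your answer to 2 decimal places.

By inclusion–exclusion:
Individual areas: |Parcel A| = 20, |Parcel B| = 28, |Parcel C| = 8.
|Parcel A∩Parcel B|: x∈[1,4], y∈[3,8] → 3·5 = 15.
|Parcel A∩Parcel C|: x∈[0,2], y∈[3,4] → 2·1 = 2.
|Parcel B∩Parcel C|: x∈[1,2], y∈[2,4] → 1·2 = 2.
|Parcel A∩Parcel B∩Parcel C| = 1.
|Parcel A ∪ Parcel B ∪ Parcel C| = 56 − 19 + 1 = 38.00.

38.00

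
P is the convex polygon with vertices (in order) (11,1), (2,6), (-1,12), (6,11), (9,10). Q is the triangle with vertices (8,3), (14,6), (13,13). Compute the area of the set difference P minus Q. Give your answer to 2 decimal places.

|P| = 64.5, |P∩Q| = 3.0519.
|P ∖ Q| = |P| − |P∩Q| = 64.5 − 3.0519 = 61.45.

61.45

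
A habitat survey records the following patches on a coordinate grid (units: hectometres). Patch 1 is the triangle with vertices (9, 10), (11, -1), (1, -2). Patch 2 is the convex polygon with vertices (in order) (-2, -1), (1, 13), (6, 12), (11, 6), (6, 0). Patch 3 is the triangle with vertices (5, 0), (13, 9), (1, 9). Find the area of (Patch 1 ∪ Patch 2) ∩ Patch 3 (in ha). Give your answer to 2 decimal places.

The region (Patch 1 ∪ Patch 2) ∩ Patch 3 is the polygon with vertices (10.677,6.387), (5,0), (1,9), (9.182,9), (9.372,7.954).
By the shoelace formula its area is 48.48.

48.48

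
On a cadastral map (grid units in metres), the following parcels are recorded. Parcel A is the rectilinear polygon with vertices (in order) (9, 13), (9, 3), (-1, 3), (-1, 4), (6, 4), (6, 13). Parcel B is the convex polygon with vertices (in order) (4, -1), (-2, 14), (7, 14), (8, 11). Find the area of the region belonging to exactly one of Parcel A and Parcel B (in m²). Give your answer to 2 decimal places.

91.23

|Parcel A| = 37, |Parcel B| = 79.5, |Parcel A∩Parcel B| = 12.6333.
|Parcel A △ Parcel B| = |Parcel A| + |Parcel B| − 2·|Parcel A∩Parcel B| = 37 + 79.5 − 25.2667 = 91.23.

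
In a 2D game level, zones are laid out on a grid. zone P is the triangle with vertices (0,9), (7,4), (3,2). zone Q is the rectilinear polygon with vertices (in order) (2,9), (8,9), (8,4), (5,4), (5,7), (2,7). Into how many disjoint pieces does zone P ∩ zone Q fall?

zone P ∩ zone Q splits into 2 disjoint pieces (area 0.2286, area 1.4286).

2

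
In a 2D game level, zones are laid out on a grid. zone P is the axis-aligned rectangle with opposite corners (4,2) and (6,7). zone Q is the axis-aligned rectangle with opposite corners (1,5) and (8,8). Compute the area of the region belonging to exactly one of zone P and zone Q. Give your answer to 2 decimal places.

|zone P∩zone Q|: x∈[4,6], y∈[5,7] → 2·2 = 4.
|zone P △ zone Q| = |zone P| + |zone Q| − 2·|zone P∩zone Q| = 10 + 21 − 8 = 23.00.

23.00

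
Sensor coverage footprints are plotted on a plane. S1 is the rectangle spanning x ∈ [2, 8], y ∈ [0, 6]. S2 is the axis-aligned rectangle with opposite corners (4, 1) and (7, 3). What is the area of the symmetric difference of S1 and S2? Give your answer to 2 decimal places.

30.00

|S1∩S2|: x∈[4,7], y∈[1,3] → 3·2 = 6.
|S1 △ S2| = |S1| + |S2| − 2·|S1∩S2| = 36 + 6 − 12 = 30.00.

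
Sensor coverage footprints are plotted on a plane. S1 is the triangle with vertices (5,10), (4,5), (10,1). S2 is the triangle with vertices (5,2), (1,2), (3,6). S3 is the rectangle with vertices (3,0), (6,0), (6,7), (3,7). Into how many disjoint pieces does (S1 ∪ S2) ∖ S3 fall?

2

(S1 ∪ S2) ∖ S3 splits into 2 disjoint pieces (area 12.0667, area 4).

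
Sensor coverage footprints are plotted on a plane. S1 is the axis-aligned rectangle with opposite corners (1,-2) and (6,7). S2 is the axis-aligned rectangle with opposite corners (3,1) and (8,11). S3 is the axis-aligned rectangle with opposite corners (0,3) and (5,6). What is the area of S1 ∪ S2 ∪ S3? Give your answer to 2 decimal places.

By inclusion–exclusion:
Individual areas: |S1| = 45, |S2| = 50, |S3| = 15.
|S1∩S2|: x∈[3,6], y∈[1,7] → 3·6 = 18.
|S1∩S3|: x∈[1,5], y∈[3,6] → 4·3 = 12.
|S2∩S3|: x∈[3,5], y∈[3,6] → 2·3 = 6.
|S1∩S2∩S3| = 6.
|S1 ∪ S2 ∪ S3| = 110 − 36 + 6 = 80.00.

80.00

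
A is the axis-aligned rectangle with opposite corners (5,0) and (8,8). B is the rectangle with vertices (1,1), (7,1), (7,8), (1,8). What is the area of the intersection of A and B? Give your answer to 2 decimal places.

|A∩B|: x∈[5,7], y∈[1,8] → 2·7 = 14.

14.00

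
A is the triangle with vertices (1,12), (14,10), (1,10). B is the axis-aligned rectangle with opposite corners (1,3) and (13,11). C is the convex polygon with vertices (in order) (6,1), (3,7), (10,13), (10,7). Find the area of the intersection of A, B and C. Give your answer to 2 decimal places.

The intersection is the polygon with vertices (6.5,10), (7.641,10.978), (10,10.615), (10,10).
By the shoelace formula its area is 2.44.

2.44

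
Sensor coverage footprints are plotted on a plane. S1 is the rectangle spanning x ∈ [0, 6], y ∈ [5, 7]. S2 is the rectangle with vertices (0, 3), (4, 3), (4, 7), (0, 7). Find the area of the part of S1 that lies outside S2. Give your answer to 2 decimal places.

4.00

|S1∩S2|: x∈[0,4], y∈[5,7] → 4·2 = 8.
|S1| = 12.
|S1 ∖ S2| = |S1| − |S1∩S2| = 12 − 8 = 4.00.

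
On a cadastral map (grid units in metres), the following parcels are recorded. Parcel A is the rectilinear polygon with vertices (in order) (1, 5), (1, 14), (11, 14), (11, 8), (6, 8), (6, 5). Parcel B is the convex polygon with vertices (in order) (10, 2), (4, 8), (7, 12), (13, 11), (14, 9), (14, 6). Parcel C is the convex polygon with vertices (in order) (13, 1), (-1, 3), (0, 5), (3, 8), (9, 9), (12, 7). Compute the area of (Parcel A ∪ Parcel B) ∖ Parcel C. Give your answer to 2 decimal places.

|Parcel A ∪ Parcel B| = 115.3333.
|(Parcel A ∪ Parcel B) ∩ Parcel C| = 42.6429.
|(Parcel A ∪ Parcel B) ∖ Parcel C| = 115.3333 − 42.6429 = 72.69.

72.69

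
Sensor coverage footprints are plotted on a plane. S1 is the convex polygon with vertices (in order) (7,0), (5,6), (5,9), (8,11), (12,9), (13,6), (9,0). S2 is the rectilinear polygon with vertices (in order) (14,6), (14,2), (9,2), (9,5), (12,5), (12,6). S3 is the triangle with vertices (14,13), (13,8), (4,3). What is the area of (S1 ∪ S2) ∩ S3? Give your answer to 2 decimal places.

The region (S1 ∪ S2) ∩ S3 is the polygon with vertices (12,9), (12.438,7.688), (5.688,3.938), (5.5,4.5), (10.667,9.667).
By the shoelace formula its area is 12.67.

12.67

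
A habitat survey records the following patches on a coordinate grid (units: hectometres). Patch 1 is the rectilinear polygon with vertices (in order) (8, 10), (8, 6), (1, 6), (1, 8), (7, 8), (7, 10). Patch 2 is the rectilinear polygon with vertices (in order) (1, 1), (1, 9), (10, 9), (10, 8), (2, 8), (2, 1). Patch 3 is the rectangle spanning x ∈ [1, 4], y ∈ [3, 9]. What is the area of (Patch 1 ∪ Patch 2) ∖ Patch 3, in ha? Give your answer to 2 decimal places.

17.00

|Patch 1 ∪ Patch 2| = 29.
|(Patch 1 ∪ Patch 2) ∩ Patch 3| = 12.
|(Patch 1 ∪ Patch 2) ∖ Patch 3| = 29 − 12 = 17.00.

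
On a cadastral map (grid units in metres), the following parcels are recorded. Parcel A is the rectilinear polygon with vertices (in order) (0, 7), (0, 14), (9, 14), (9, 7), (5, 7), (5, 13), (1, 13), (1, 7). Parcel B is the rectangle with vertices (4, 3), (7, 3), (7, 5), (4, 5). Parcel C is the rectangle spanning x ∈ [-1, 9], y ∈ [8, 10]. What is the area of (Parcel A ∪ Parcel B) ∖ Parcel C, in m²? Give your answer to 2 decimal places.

35.00

|Parcel A ∪ Parcel B| = 45.
|(Parcel A ∪ Parcel B) ∩ Parcel C| = 10.
|(Parcel A ∪ Parcel B) ∖ Parcel C| = 45 − 10 = 35.00.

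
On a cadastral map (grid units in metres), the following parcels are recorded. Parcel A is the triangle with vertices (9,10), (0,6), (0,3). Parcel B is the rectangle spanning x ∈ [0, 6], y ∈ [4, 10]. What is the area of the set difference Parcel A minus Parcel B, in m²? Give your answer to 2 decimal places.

|Parcel A| = 13.5, |Parcel A∩Parcel B| = 11.3571.
|Parcel A ∖ Parcel B| = |Parcel A| − |Parcel A∩Parcel B| = 13.5 − 11.3571 = 2.14.

2.14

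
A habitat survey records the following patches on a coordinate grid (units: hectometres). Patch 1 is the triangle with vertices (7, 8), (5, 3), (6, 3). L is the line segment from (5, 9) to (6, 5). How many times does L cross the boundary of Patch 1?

1

The segment meets the boundary at (5.923,5.308).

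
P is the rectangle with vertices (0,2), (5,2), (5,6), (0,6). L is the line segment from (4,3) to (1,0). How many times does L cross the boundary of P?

The segment meets the boundary at (3,2).

1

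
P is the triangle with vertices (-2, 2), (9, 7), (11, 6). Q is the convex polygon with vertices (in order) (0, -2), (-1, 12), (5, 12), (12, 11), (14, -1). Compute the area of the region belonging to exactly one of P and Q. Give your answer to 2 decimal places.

|P| = 10.5, |Q| = 178.5, |P∩Q| = 10.2955.
|P △ Q| = |P| + |Q| − 2·|P∩Q| = 10.5 + 178.5 − 20.591 = 168.41.

168.41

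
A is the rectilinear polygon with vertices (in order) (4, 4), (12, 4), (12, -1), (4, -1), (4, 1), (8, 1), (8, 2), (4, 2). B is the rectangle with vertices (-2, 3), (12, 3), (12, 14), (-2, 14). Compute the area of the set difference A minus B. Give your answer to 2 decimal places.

|A| = 36, |A∩B| = 8.
|A ∖ B| = |A| − |A∩B| = 36 − 8 = 28.00.

28.00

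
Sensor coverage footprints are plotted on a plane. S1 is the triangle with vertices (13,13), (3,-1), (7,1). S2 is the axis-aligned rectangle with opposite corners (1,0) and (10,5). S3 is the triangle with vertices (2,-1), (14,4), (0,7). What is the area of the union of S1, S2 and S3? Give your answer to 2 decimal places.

67.69

By inclusion–exclusion:
Individual areas: |S1| = 18, |S2| = 45, |S3| = 53.
|S1∩S2| = 10.5.
|S1∩S3| = 10.6078.
|S2∩S3| = 37.294.
|S1∩S2∩S3| = 10.0895.
|S1 ∪ S2 ∪ S3| = 116 − 58.4018 + 10.0895 = 67.69.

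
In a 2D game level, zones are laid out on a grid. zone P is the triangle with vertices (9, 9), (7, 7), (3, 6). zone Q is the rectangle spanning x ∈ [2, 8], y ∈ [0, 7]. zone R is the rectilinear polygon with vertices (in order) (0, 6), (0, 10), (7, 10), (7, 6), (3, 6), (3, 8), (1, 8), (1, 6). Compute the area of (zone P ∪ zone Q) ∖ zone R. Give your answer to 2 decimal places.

|zone P ∪ zone Q| = 44.
|(zone P ∪ zone Q) ∩ zone R| = 5.
|(zone P ∪ zone Q) ∖ zone R| = 44 − 5 = 39.00.

39.00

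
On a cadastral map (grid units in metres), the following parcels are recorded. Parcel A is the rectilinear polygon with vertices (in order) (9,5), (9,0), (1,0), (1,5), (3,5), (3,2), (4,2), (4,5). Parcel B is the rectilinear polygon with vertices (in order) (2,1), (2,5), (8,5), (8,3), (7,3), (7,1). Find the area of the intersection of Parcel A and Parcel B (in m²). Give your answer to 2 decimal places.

19.00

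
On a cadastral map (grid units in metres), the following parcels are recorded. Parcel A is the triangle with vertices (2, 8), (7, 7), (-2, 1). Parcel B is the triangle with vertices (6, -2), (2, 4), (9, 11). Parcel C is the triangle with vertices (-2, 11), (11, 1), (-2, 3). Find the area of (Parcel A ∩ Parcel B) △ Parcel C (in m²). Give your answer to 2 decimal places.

52.27

|Parcel A ∩ Parcel B| = 4.141.
|(Parcel A ∩ Parcel B) ∩ Parcel C| = 1.9335.
|(Parcel A ∩ Parcel B) △ Parcel C| = 4.141 + 52 − 3.8669 = 52.27.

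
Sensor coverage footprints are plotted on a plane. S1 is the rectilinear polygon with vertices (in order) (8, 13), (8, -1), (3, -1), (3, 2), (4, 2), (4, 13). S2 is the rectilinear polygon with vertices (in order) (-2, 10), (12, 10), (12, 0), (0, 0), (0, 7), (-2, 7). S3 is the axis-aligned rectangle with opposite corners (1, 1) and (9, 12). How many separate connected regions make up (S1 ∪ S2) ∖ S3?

(S1 ∪ S2) ∖ S3 splits into 2 disjoint pieces (area 59, area 4).

2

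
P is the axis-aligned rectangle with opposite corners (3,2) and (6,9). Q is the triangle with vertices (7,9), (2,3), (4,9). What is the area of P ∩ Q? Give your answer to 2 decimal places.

The intersection is the polygon with vertices (6,7.8), (3,4.2), (3,6), (4,9), (6,9).
By the shoelace formula its area is 7.50.

7.50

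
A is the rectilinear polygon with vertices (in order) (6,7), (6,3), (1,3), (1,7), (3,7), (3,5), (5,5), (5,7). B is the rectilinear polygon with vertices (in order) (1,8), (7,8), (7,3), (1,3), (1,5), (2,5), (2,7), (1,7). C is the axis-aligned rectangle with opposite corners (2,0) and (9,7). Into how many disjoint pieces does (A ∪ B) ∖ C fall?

(A ∪ B) ∖ C is a single connected region.

1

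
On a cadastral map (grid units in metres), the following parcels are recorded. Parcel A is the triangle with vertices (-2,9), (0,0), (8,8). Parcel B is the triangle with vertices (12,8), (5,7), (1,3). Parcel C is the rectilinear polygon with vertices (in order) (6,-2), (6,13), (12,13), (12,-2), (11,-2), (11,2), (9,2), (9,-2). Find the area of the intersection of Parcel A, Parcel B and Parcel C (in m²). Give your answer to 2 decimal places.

0.76

The intersection is the polygon with vertices (7.333,7.333), (6,6), (6,7.143).
By the shoelace formula its area is 0.76.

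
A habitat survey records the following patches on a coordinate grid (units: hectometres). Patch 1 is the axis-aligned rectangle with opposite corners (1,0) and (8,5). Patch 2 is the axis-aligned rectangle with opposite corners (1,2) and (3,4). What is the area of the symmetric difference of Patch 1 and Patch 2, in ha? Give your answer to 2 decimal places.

31.00

|Patch 1∩Patch 2|: x∈[1,3], y∈[2,4] → 2·2 = 4.
|Patch 1 △ Patch 2| = |Patch 1| + |Patch 2| − 2·|Patch 1∩Patch 2| = 35 + 4 − 8 = 31.00.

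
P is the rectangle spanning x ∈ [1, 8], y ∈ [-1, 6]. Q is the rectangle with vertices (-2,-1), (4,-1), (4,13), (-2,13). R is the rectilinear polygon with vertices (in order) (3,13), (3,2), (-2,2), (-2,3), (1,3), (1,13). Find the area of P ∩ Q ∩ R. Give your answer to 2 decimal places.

The intersection is the polygon with vertices (3,6), (3,2), (1,2), (1,3), (1,6).
By the shoelace formula its area is 8.00.

8.00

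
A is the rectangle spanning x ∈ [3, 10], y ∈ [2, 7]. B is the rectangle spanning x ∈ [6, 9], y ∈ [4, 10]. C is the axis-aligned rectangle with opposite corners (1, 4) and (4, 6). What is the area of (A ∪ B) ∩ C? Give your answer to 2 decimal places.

The region (A ∪ B) ∩ C is the polygon with vertices (3,6), (4,6), (4,4), (3,4).
By the shoelace formula its area is 2.00.

2.00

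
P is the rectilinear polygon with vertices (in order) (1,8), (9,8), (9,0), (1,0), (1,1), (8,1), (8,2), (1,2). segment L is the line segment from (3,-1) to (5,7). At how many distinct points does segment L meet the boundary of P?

The segment meets the boundary at (3.75,2), (3.5,1), (3.25,0).

3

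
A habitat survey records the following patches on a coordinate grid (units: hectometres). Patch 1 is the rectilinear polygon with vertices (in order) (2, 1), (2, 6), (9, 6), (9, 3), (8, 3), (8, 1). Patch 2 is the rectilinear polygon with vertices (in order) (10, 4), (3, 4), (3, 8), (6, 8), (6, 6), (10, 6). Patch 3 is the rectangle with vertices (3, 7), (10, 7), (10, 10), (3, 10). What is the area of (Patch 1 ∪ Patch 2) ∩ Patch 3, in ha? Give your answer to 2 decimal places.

3.00

The region (Patch 1 ∪ Patch 2) ∩ Patch 3 is the polygon with vertices (3,8), (6,8), (6,7), (3,7).
By the shoelace formula its area is 3.00.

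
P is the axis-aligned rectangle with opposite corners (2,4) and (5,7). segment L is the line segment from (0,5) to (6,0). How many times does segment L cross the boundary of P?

0

The segment lies entirely outside P and never meets its boundary.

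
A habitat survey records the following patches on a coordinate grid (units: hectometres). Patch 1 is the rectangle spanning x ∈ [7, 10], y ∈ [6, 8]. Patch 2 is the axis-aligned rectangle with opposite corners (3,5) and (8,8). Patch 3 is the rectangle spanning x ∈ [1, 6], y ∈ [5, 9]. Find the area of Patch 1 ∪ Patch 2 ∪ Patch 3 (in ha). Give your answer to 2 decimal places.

By inclusion–exclusion:
Individual areas: |Patch 1| = 6, |Patch 2| = 15, |Patch 3| = 20.
|Patch 1∩Patch 2|: x∈[7,8], y∈[6,8] → 1·2 = 2.
|Patch 1∩Patch 3| = 0 (no overlap).
|Patch 2∩Patch 3|: x∈[3,6], y∈[5,8] → 3·3 = 9.
|Patch 1∩Patch 2∩Patch 3| = 0.
|Patch 1 ∪ Patch 2 ∪ Patch 3| = 41 − 11 + 0 = 30.00.

30.00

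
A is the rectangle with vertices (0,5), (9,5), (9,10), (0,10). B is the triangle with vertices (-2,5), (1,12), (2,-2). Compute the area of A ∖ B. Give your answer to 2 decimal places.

|A| = 45, |A∩B| = 6.5833.
|A ∖ B| = |A| − |A∩B| = 45 − 6.5833 = 38.42.

38.42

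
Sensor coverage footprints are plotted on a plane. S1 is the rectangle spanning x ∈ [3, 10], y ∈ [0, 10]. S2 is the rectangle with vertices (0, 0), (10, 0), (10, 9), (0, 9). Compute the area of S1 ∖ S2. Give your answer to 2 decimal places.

7.00

|S1∩S2|: x∈[3,10], y∈[0,9] → 7·9 = 63.
|S1| = 70.
|S1 ∖ S2| = |S1| − |S1∩S2| = 70 − 63 = 7.00.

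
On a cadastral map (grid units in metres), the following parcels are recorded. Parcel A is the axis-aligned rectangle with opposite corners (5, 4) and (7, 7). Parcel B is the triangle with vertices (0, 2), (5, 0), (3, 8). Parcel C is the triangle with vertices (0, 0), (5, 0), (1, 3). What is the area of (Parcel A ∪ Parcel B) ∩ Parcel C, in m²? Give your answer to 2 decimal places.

The region (Parcel A ∪ Parcel B) ∩ Parcel C is the polygon with vertices (0.588,1.765), (1,3), (5,0).
By the shoelace formula its area is 3.09.

3.09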